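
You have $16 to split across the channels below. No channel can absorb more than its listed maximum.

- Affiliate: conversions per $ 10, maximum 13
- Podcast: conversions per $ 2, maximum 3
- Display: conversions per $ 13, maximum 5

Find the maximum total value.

175

Order the channels by conversions per $: Display 13 > Affiliate 10 > Podcast 2.
Give Display 5 to hit its cap of 5 ; 11 left.
Affiliate: +11 (room for 13) → 11. Pool exhausted.
Total = 10×11 + 13×5 = 175.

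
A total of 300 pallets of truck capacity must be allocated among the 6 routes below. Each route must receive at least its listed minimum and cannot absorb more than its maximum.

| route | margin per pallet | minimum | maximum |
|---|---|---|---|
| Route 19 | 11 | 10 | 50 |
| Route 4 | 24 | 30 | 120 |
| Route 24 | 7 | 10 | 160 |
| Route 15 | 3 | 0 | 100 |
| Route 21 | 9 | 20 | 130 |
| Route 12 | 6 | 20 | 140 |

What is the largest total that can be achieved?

4520

Meeting every minimum uses 10+30+10+0+20+20 = 90 pallets, leaving 210.
Highest margin per pallet first: Route 4 24 > Route 19 11 > Route 21 9 > Route 24 7 > Route 12 6 > Route 15 3.
Give Route 4 90 more to hit its cap of 120 ; 120 left.
Give Route 19 40 more to hit its cap of 50 ; 80 left.
Route 21: +80 (room for 110) → 100. Pool exhausted.
Total = 11×50 + 24×120 + 7×10 + 9×100 + 6×20 = 4520.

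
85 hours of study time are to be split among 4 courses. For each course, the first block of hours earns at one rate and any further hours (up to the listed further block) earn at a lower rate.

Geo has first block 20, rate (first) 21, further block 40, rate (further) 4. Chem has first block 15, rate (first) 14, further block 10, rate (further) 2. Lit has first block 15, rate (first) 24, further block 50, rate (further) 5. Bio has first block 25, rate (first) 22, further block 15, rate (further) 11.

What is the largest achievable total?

1650

Order all 8 blocks by rate: Lit/first 24 > Bio/first 22 > Geo/first 21 > Chem/first 14 > Bio/second 11 > Lit/second 5 > Geo/second 4 > Chem/second 2.
Fill Lit first block (15 at 24) ; 70 left.
Fill Bio first block (25 at 22) ; 45 left.
Fill Geo first block (20 at 21) ; 25 left.
Fill Chem first block (15 at 14) ; 10 left.
Bio second at 11: only 10 left, fill 10.
Total = 24×15 + 22×25 + 21×20 + 14×15 + 11×10 = 1650.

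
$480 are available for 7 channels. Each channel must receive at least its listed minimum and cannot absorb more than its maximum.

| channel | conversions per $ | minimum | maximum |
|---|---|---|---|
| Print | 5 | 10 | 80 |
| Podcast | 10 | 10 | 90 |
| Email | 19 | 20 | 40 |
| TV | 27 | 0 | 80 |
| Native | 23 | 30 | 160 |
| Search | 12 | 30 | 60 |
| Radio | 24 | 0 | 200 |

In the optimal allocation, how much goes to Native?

130

Meeting every minimum uses 10+10+20+0+30+30+0 = 100 $, leaving 380.
Order the channels by conversions per $: TV 27 > Radio 24 > Native 23 > Email 19 > Search 12 > Podcast 10 > Print 5.
TV takes 80 more to reach its cap of 80 ; 300 left.
Radio takes 200 more to reach its cap of 200 ; 100 left.
Only 100 left; Native takes them to reach 130.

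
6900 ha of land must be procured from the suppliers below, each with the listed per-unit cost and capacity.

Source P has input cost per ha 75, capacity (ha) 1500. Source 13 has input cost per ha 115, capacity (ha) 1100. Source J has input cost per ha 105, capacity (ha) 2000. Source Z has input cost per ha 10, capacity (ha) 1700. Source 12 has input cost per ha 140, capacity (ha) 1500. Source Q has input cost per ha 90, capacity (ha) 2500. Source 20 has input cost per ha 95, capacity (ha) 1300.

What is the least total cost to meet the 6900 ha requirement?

Cheapest first:
Source Z (10): use full 1700 — 5200 ha to go.
Source P (75): use full 1500 — 3700 ha to go.
Source Q at 90: take all 2500 ha — 1200 still needed.
Source 20 at 95: take 1200 of its 1300 — requirement met.
Source J, Source 13, Source 12: unused.
Cost = 1700×10 + 1500×75 + 2500×90 + 1200×95 = 468500.

468500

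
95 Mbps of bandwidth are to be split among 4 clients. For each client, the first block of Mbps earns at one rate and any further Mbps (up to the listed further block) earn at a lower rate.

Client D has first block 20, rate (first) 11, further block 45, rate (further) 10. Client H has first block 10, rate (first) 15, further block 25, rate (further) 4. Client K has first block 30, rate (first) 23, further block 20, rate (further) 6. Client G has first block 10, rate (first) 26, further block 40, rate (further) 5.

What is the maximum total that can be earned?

Order all 8 blocks by rate: Client G/tier1 26 > Client K/tier1 23 > Client H/tier1 15 > Client D/tier1 11 > Client D/tier2 10 > Client K/tier2 6 > Client G/tier2 5 > Client H/tier2 4.
Client G/tier1 (26): +10 → 85 left.
Client K tier1 at 23: fill all 30 → 55 left.
Client H tier1 at 15: fill all 10 → 45 left.
Client D/tier1 (11): +20 → 25 left.
25 remain; put them into Client D tier2 at 10.
Total = 26×10 + 23×30 + 15×10 + 11×20 + 10×25 = 1570.

1570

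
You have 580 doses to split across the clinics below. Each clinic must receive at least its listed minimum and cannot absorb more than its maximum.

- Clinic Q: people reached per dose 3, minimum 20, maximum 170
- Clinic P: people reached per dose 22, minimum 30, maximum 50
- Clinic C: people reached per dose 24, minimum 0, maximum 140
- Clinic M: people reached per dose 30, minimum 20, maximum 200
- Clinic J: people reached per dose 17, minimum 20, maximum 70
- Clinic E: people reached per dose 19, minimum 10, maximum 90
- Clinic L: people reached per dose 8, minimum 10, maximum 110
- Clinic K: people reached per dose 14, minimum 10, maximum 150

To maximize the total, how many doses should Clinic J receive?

60

Meeting every minimum uses 20+30+0+20+20+10+10+10 = 120 doses, leaving 460.
Highest people reached per dose first: Clinic M 30 > Clinic C 24 > Clinic P 22 > Clinic E 19 > Clinic J 17 > Clinic K 14 > Clinic L 8 > Clinic Q 3.
Clinic M: +180 to 200 (cap) — 280 left.
Give Clinic C 140 more to hit its cap of 140 — 140 left.
Give Clinic P 20 more to hit its cap of 50 — 120 left.
Give Clinic E 80 more to hit its cap of 90 — 40 left.
Only 40 left; Clinic J takes them to reach 60.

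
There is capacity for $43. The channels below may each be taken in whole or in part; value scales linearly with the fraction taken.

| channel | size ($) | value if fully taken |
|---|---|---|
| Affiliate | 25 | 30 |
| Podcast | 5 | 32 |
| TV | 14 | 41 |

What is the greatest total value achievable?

101.8

Sort by value density: Podcast 32/5≈6.4, TV 41/14≈2.93, Affiliate 30/25≈1.2.
All 5 $ of Podcast fit (value 32) ; 38 remain.
All 14 $ of TV fit (value 41) ; 24 remain.
Only 24 $ remain; take 24/25 of Affiliate for value 30×24/25 = 28.8.
Total value = 101.8.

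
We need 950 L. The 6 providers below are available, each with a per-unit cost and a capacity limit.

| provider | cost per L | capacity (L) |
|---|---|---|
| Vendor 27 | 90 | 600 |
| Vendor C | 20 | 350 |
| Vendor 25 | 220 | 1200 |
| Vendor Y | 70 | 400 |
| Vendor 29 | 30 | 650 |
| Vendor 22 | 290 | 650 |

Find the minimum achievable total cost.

Use providers in increasing cost order.
Vendor C (20): use full 350 → 600 L to go.
Vendor 29 (30): take the remaining 600 → done.
Vendor Y, Vendor 27, Vendor 25, Vendor 22: unused.
Cost = 350×20 + 600×30 = 25000.

25000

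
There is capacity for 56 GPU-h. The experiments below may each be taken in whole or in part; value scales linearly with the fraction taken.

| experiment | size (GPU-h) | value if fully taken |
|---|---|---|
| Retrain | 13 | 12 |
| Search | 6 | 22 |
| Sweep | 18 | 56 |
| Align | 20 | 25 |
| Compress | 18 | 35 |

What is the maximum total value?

130.5

Best value per unit of size first: Search 22/6≈3.67, Sweep 56/18≈3.11, Compress 35/18≈1.94, Align 25/20≈1.25, Retrain 12/13≈0.923.
Take all of Search (6 GPU-h, value 22) ; 50 GPU-h left.
Take all of Sweep (18 GPU-h, value 56) ; 32 GPU-h left.
Compress: take in full, 18 GPU-h for value 35 ; 14 left.
14 GPU-h left: a 14/20 share of Align gives 25×14/20 = 17.5.
Total value = 130.5.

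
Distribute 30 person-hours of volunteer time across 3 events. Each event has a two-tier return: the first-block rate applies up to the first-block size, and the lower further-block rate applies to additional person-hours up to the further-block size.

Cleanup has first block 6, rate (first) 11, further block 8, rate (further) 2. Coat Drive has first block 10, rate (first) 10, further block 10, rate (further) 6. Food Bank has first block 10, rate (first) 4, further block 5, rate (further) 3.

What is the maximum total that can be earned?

Order all 6 blocks by rate: Cleanup/first 11 > Coat Drive/first 10 > Coat Drive/second 6 > Food Bank/first 4 > Food Bank/second 3 > Cleanup/second 2.
Cleanup first at 11: fill all 6 — 24 left.
Fill Coat Drive first block (10 at 10) — 14 left.
Fill Coat Drive second block (10 at 6) — 4 left.
4 remain; put them into Food Bank first at 4.
Total = 11×6 + 10×10 + 6×10 + 4×4 = 242.

242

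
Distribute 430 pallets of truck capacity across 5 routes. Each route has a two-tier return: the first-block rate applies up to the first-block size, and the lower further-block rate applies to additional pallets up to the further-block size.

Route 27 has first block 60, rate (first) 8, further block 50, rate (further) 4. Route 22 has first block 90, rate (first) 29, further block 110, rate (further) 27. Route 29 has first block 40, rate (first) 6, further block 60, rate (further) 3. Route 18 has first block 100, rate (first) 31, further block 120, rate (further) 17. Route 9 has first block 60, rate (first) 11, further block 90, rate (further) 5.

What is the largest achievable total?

10830

Order all 10 blocks by rate: Route 18/first 31 > Route 22/first 29 > Route 22/second 27 > Route 18/second 17 > Route 9/first 11 > Route 27/first 8 > Route 29/first 6 > Route 9/second 5 > Route 27/second 4 > Route 29/second 3.
Route 18 first at 31: fill all 100 ; 330 left.
Fill Route 22 first block (90 at 29) ; 240 left.
Route 22/second (27): +110 ; 130 left.
Fill Route 18 second block (120 at 17) ; 10 left.
Route 9/first: +10 of 60 at 11; pool empty.
Total = 31×100 + 29×90 + 27×110 + 17×120 + 11×10 = 10830.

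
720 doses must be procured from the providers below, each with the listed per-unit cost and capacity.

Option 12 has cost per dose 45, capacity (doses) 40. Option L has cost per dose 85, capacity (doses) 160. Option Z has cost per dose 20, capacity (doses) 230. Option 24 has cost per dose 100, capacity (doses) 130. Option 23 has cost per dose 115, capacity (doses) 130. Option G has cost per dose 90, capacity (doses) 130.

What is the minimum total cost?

48150

Use providers in increasing cost order.
Option Z at 20: take all 230 doses ; 490 still needed.
Option 12 at 45: take all 40 doses ; 450 still needed.
Option L (85): use full 160 ; 290 doses to go.
Option G at 90: take all 130 doses ; 160 still needed.
Take 130 from Option 24 at 100 ; need 30 more.
Option 23 (115): take the remaining 30 ; done.
Cost = 230×20 + 40×45 + 160×85 + 130×90 + 130×100 + 30×115 = 48150.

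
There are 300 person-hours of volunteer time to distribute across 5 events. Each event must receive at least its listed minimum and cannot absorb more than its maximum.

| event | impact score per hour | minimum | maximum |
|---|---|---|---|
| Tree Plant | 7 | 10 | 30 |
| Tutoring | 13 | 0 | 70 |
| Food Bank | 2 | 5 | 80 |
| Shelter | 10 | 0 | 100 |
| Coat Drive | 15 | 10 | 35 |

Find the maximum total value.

2775

Meeting every minimum uses 10+0+5+0+10 = 25 person-hours, leaving 275.
Rank by impact score per hour: Coat Drive 15 > Tutoring 13 > Shelter 10 > Tree Plant 7 > Food Bank 2.
Coat Drive takes 25 more to reach its cap of 35 ; 250 left.
Give Tutoring 70 more to hit its cap of 70 ; 180 left.
Give Shelter 100 more to hit its cap of 100 ; 80 left.
Give Tree Plant 20 more to hit its cap of 30 ; 60 left.
Food Bank has room for 75 more but only 60 remain, so it gets 65.
Total = 7×30 + 13×70 + 2×65 + 10×100 + 15×35 = 2775.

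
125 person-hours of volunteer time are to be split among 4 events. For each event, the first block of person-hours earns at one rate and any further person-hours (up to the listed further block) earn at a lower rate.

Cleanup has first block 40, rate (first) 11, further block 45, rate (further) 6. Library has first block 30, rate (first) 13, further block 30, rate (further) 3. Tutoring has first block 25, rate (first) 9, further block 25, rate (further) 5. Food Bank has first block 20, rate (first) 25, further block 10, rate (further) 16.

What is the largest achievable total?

Treat each block as its own option and order by rate: Food Bank/T1 25 > Food Bank/T2 16 > Library/T1 13 > Cleanup/T1 11 > Tutoring/T1 9 > Cleanup/T2 6 > Tutoring/T2 5 > Library/T2 3.
Fill Food Bank T1 block (20 at 25) → 105 left.
Fill Food Bank T2 block (10 at 16) → 95 left.
Library T1 at 13: fill all 30 → 65 left.
Cleanup/T1 (11): +40 → 25 left.
Tutoring/T1 (9): +25 → 0 left.
Total = 25×20 + 16×10 + 13×30 + 11×40 + 9×25 = 1715.

1715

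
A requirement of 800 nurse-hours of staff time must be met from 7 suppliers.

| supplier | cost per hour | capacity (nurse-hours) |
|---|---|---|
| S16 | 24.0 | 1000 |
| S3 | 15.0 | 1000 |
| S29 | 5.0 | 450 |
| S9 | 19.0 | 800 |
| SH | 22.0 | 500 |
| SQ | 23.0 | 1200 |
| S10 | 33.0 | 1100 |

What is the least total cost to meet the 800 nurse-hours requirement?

Cheapest first:
S29 (5.0): use full 450 — 350 nurse-hours to go.
S3 at 15.0: take 350 of its 1000 — requirement met.
S9, SH, SQ, S16, S10: unused.
Cost = 450×5.0 + 350×15.0 = 7500.

7500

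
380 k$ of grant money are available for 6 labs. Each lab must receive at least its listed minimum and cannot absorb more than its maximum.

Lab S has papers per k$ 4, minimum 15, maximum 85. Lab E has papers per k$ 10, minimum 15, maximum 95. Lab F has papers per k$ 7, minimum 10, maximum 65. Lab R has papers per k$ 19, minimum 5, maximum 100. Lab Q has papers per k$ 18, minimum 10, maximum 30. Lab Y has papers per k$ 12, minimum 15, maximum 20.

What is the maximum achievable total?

4365

Meeting every minimum uses 15+15+10+5+10+15 = 70 k$, leaving 310.
Order the labs by papers per k$: Lab R 19 > Lab Q 18 > Lab Y 12 > Lab E 10 > Lab F 7 > Lab S 4.
Lab R takes 95 more to reach its cap of 100 → 215 left.
Lab Q takes 20 more to reach its cap of 30 → 195 left.
Give Lab Y 5 more to hit its cap of 20 → 190 left.
Lab E takes 80 more to reach its cap of 95 → 110 left.
Lab F: +55 to 65 (cap) → 55 left.
Only 55 left; Lab S takes them to reach 70.
Total = 4×70 + 10×95 + 7×65 + 19×100 + 18×30 + 12×20 = 4365.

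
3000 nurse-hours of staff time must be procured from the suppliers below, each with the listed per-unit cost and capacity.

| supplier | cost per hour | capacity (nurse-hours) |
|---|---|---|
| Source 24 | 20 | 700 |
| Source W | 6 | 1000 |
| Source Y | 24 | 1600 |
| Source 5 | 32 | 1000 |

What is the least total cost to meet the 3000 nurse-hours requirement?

51200

Cheapest first:
Source W at 6: take all 1000 nurse-hours ; 2000 still needed.
Take 700 from Source 24 at 20 ; need 1300 more.
Source Y (24): take the remaining 1300 ; done.
Source 5: unused.
Cost = 1000×6 + 700×20 + 1300×24 = 51200.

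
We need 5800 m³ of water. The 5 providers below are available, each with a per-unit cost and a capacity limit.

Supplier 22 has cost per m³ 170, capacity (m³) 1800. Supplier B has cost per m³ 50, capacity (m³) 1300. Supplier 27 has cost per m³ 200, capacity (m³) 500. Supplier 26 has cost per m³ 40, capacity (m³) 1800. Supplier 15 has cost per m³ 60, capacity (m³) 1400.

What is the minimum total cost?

Use providers in increasing cost order.
Take 1800 from Supplier 26 at 40 ; need 4000 more.
Supplier B at 50: take all 1300 m³ ; 2700 still needed.
Take 1400 from Supplier 15 at 60 ; need 1300 more.
Take 1300 from Supplier 22 at 170 to finish.
Supplier 27: unused.
Cost = 1800×40 + 1300×50 + 1400×60 + 1300×170 = 442000.

442000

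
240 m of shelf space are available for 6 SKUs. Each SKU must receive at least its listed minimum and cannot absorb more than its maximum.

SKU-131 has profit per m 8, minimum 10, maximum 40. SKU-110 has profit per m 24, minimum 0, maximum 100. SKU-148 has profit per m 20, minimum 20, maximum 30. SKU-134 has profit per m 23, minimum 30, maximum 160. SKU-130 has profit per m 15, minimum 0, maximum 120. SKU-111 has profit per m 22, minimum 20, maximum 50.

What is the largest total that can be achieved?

5390

Meeting every minimum uses 10+0+20+30+0+20 = 80 m, leaving 160.
Highest profit per m first: SKU-110 24 > SKU-134 23 > SKU-111 22 > SKU-148 20 > SKU-130 15 > SKU-131 8.
SKU-110 takes 100 more to reach its cap of 100 ; 60 left.
SKU-134: +60 (room for 130) → 90. Pool exhausted.
Total = 8×10 + 24×100 + 20×20 + 23×90 + 22×20 = 5390.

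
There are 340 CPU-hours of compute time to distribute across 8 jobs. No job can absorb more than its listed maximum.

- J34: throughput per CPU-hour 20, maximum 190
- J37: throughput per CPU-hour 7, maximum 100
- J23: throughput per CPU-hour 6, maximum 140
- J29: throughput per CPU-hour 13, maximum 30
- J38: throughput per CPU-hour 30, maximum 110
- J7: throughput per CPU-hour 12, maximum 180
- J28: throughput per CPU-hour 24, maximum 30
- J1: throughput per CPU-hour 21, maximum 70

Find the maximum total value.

8090

Rank by throughput per CPU-hour: J38 30 > J28 24 > J1 21 > J34 20 > J29 13 > J7 12 > J37 7 > J23 6.
J38: +110 to 110 (cap) → 230 left.
J28: +30 to 30 (cap) → 200 left.
J1: +70 to 70 (cap) → 130 left.
Only 130 left; J34 takes them to reach 130.
Total = 20×130 + 30×110 + 24×30 + 21×70 = 8090.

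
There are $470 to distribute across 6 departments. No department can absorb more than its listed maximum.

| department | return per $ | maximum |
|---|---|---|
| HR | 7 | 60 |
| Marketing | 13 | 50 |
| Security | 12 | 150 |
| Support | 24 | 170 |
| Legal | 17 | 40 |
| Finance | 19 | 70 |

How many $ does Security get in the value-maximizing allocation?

140

Highest return per $ first: Support 24 > Finance 19 > Legal 17 > Marketing 13 > Security 12 > HR 7.
Give Support 170 to hit its cap of 170 — 300 left.
Finance takes 70 to reach its cap of 70 — 230 left.
Legal: +40 to 40 (cap) — 190 left.
Give Marketing 50 to hit its cap of 50 — 140 left.
Security: +140 (room for 150) → 140. Pool exhausted.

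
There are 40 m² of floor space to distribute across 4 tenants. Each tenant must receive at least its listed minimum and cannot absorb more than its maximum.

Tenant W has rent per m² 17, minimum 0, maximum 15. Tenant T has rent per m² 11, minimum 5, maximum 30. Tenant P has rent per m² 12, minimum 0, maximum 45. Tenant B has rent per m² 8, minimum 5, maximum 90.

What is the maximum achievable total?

530

Meeting every minimum uses 0+5+0+5 = 10 m², leaving 30.
Highest rent per m² first: Tenant W 17 > Tenant P 12 > Tenant T 11 > Tenant B 8.
Tenant W takes 15 more to reach its cap of 15 — 15 left.
Tenant P has room for 45 more but only 15 remain, so it gets 15.
Total = 17×15 + 11×5 + 12×15 + 8×5 = 530.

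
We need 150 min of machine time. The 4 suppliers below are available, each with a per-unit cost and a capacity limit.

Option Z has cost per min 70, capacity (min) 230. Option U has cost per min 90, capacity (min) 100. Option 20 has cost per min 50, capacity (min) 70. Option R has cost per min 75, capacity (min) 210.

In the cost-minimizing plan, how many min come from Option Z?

Fill from the cheapest supplier first.
Option 20 at 50: take all 70 min ; 80 still needed.
Option Z (70): take the remaining 80 ; done.
Option R, Option U: unused.

80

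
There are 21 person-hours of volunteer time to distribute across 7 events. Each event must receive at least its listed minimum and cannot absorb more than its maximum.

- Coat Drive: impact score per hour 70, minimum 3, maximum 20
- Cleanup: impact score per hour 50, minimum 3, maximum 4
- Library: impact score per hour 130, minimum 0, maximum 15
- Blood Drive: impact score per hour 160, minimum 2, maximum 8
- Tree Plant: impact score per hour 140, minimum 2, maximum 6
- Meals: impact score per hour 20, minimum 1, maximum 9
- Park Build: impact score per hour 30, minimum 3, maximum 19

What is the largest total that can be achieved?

Meeting every minimum uses 3+3+0+2+2+1+3 = 14 person-hours, leaving 7.
Highest impact score per hour first: Blood Drive 160 > Tree Plant 140 > Library 130 > Coat Drive 70 > Cleanup 50 > Park Build 30 > Meals 20.
Blood Drive: +6 to 8 (cap) ; 1 left.
Tree Plant has room for 4 more but only 1 remain, so it gets 3.
Total = 70×3 + 50×3 + 160×8 + 140×3 + 20×1 + 30×3 = 2170.

2170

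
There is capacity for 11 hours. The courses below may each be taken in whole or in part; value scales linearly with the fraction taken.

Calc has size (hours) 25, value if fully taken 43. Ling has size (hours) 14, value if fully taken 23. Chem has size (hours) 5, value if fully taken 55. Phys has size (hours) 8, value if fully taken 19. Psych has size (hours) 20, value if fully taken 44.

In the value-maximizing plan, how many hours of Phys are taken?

Best value per unit of size first: Chem 55/5≈11, Phys 19/8≈2.38, Psych 44/20≈2.2, Calc 43/25≈1.72, Ling 23/14≈1.64.
Take all of Chem (5 hours, value 55) → 6 hours left.
Only 6 hours remain; take 6/8 of Phys for value 19×6/8 = 14.25.

6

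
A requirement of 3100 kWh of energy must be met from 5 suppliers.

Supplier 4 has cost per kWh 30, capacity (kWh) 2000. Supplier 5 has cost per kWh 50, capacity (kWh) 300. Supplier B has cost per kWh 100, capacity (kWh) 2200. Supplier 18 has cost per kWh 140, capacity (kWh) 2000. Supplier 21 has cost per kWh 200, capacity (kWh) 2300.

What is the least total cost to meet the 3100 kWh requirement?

155000

Use suppliers in increasing cost order.
Supplier 4 at 30: take all 2000 kWh → 1100 still needed.
Supplier 5 (50): use full 300 → 800 kWh to go.
Take 800 from Supplier B at 100 to finish.
Supplier 18, Supplier 21: unused.
Cost = 2000×30 + 300×50 + 800×100 = 155000.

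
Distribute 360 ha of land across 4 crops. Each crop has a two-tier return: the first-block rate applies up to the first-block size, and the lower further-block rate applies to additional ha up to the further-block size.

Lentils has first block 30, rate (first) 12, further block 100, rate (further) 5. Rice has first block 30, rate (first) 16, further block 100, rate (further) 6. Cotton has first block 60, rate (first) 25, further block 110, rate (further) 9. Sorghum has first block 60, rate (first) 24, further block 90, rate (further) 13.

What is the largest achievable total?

5760

Rank every tier by rate: Cotton/first 25 > Sorghum/first 24 > Rice/first 16 > Sorghum/second 13 > Lentils/first 12 > Cotton/second 9 > Rice/second 6 > Lentils/second 5.
Cotton/first (25): +60 → 300 left.
Fill Sorghum first block (60 at 24) → 240 left.
Rice first at 16: fill all 30 → 210 left.
Sorghum second at 13: fill all 90 → 120 left.
Lentils/first (12): +30 → 90 left.
Cotton second at 9: only 90 left, fill 90.
Total = 25×60 + 24×60 + 16×30 + 13×90 + 12×30 + 9×90 = 5760.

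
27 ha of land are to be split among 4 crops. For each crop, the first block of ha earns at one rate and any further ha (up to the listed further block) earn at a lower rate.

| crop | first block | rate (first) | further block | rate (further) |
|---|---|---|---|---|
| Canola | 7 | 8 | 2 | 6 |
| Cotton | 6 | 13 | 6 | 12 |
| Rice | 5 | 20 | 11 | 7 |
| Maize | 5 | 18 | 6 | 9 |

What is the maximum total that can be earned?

385

Rank every tier by rate: Rice/first 20 > Maize/first 18 > Cotton/first 13 > Cotton/second 12 > Maize/second 9 > Canola/first 8 > Rice/second 7 > Canola/second 6.
Rice first at 20: fill all 5 → 22 left.
Fill Maize first block (5 at 18) → 17 left.
Cotton first at 13: fill all 6 → 11 left.
Fill Cotton second block (6 at 12) → 5 left.
Maize/second: +5 of 6 at 9; pool empty.
Total = 20×5 + 18×5 + 13×6 + 12×6 + 9×5 = 385.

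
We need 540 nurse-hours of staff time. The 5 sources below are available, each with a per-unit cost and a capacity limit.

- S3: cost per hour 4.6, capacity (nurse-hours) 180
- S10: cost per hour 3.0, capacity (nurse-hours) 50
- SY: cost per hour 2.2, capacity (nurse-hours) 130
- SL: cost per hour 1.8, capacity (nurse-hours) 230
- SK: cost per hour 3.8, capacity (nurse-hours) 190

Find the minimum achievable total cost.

Use sources in increasing cost order.
Take 230 from SL at 1.8 — need 310 more.
Take 130 from SY at 2.2 — need 180 more.
S10 at 3.0: take all 50 nurse-hours — 130 still needed.
SK at 3.8: take 130 of its 190 — requirement met.
S3: unused.
Cost = 230×1.8 + 130×2.2 + 50×3.0 + 130×3.8 = 1344.

1344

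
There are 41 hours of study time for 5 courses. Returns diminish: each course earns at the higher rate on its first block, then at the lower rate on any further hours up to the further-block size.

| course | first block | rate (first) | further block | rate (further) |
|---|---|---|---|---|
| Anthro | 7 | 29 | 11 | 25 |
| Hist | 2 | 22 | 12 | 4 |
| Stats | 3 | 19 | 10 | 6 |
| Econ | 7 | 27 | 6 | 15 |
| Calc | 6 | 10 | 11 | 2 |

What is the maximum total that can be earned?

908

Rank every tier by rate: Anthro/first 29 > Econ/first 27 > Anthro/second 25 > Hist/first 22 > Stats/first 19 > Econ/second 15 > Calc/first 10 > Stats/second 6 > Hist/second 4 > Calc/second 2.
Fill Anthro first block (7 at 29) ; 34 left.
Fill Econ first block (7 at 27) ; 27 left.
Fill Anthro second block (11 at 25) ; 16 left.
Fill Hist first block (2 at 22) ; 14 left.
Stats/first (19): +3 ; 11 left.
Econ second at 15: fill all 6 ; 5 left.
5 remain; put them into Calc first at 10.
Total = 29×7 + 27×7 + 25×11 + 22×2 + 19×3 + 15×6 + 10×5 = 908.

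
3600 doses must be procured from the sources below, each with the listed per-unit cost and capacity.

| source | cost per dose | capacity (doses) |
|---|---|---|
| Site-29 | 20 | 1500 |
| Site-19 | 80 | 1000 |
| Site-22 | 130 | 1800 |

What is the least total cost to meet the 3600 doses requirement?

Fill from the cheapest source first.
Site-29 at 20: take all 1500 doses → 2100 still needed.
Site-19 at 80: take all 1000 doses → 1100 still needed.
Take 1100 from Site-22 at 130 to finish.
Cost = 1500×20 + 1000×80 + 1100×130 = 253000.

253000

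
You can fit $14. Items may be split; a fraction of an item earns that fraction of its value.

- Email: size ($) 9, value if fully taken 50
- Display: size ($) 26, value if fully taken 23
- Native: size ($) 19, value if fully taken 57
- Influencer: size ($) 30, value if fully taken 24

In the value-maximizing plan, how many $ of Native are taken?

5

Sort by value density: Email 50/9≈5.56, Native 57/19≈3, Display 23/26≈0.885, Influencer 24/30≈0.8.
Take all of Email (9 $, value 50) → 5 $ left.
Only 5 $ remain; take 5/19 of Native for value 57×5/19 = 15.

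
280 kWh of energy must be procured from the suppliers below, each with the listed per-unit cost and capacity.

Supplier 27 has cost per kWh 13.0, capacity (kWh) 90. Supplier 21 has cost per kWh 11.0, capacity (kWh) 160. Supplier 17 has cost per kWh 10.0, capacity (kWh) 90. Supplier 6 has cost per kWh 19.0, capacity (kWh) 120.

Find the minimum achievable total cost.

3050

Fill from the cheapest supplier first.
Supplier 17 (10.0): use full 90 ; 190 kWh to go.
Supplier 21 at 11.0: take all 160 kWh ; 30 still needed.
Supplier 27 at 13.0: take 30 of its 90 ; requirement met.
Supplier 6: unused.
Cost = 90×10.0 + 160×11.0 + 30×13.0 = 3050.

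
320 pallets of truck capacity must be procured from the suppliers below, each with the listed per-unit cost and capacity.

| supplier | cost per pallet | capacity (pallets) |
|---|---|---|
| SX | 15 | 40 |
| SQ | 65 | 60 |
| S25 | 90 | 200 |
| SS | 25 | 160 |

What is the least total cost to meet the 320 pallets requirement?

Fill from the cheapest supplier first.
SX (15): use full 40 — 280 pallets to go.
Take 160 from SS at 25 — need 120 more.
SQ at 65: take all 60 pallets — 60 still needed.
S25 (90): take the remaining 60 — done.
Cost = 40×15 + 160×25 + 60×65 + 60×90 = 13900.

13900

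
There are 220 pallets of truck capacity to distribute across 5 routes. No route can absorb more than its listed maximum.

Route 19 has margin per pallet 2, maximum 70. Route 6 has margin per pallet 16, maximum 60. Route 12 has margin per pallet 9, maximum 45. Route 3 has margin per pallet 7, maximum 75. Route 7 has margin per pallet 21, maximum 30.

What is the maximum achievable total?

Order the routes by margin per pallet: Route 7 21 > Route 6 16 > Route 12 9 > Route 3 7 > Route 19 2.
Route 7: +30 to 30 (cap) ; 190 left.
Give Route 6 60 to hit its cap of 60 ; 130 left.
Give Route 12 45 to hit its cap of 45 ; 85 left.
Route 3: +75 to 75 (cap) ; 10 left.
Only 10 left; Route 19 takes them to reach 10.
Total = 2×10 + 16×60 + 9×45 + 7×75 + 21×30 = 2540.

2540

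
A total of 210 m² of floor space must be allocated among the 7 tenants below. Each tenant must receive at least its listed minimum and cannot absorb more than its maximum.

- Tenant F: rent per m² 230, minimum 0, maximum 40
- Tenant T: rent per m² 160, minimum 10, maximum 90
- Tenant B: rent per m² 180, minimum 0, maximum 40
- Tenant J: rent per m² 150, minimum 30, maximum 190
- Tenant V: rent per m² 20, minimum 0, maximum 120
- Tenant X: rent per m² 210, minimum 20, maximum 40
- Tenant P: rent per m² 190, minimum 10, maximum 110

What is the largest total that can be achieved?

Meeting every minimum uses 0+10+0+30+0+20+10 = 70 m², leaving 140.
Rank by rent per m²: Tenant F 230 > Tenant X 210 > Tenant P 190 > Tenant B 180 > Tenant T 160 > Tenant J 150 > Tenant V 20.
Tenant F takes 40 more to reach its cap of 40 → 100 left.
Tenant X takes 20 more to reach its cap of 40 → 80 left.
Tenant P: +80 (room for 100) → 90. Pool exhausted.
Total = 230×40 + 160×10 + 150×30 + 210×40 + 190×90 = 40800.

40800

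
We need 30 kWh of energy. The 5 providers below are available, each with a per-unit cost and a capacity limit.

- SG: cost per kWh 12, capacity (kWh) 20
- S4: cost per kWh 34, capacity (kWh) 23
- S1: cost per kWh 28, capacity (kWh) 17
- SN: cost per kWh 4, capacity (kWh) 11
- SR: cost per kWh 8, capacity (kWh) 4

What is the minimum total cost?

256

Use providers in increasing cost order.
SN at 4: take all 11 kWh — 19 still needed.
Take 4 from SR at 8 — need 15 more.
SG at 12: take 15 of its 20 — requirement met.
S1, S4: unused.
Cost = 11×4 + 4×8 + 15×12 = 256.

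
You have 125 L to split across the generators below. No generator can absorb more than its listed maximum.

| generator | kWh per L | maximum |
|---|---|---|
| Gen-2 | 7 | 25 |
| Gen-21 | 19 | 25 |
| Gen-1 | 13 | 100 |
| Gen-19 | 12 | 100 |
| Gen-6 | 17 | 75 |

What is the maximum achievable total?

Order the generators by kWh per L: Gen-21 19 > Gen-6 17 > Gen-1 13 > Gen-19 12 > Gen-2 7.
Give Gen-21 25 to hit its cap of 25 ; 100 left.
Give Gen-6 75 to hit its cap of 75 ; 25 left.
Gen-1 has room for 100 but only 25 remain, so it gets 25.
Total = 19×25 + 13×25 + 17×75 = 2075.

2075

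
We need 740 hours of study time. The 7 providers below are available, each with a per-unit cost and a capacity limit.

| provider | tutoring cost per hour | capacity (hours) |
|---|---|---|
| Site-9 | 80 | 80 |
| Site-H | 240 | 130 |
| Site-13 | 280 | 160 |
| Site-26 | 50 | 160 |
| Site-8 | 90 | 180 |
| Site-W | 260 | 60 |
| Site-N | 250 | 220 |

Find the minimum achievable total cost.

Cheapest first:
Site-26 (50): use full 160 — 580 hours to go.
Take 80 from Site-9 at 80 — need 500 more.
Site-8 at 90: take all 180 hours — 320 still needed.
Take 130 from Site-H at 240 — need 190 more.
Site-N (250): take the remaining 190 — done.
Site-W, Site-13: unused.
Cost = 160×50 + 80×80 + 180×90 + 130×240 + 190×250 = 109300.

109300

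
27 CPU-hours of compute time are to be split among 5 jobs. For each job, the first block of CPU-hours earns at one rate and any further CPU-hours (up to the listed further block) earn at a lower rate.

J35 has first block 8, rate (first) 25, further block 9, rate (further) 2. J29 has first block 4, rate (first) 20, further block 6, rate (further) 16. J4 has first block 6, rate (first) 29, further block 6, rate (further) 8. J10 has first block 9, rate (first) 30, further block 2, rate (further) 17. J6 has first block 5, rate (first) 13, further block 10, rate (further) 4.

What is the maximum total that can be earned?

Treat each block as its own option and order by rate: J10/first 30 > J4/first 29 > J35/first 25 > J29/first 20 > J10/second 17 > J29/second 16 > J6/first 13 > J4/second 8 > J6/second 4 > J35/second 2.
J10/first (30): +9 ; 18 left.
Fill J4 first block (6 at 29) ; 12 left.
Fill J35 first block (8 at 25) ; 4 left.
J29/first (20): +4 ; 0 left.
Total = 30×9 + 29×6 + 25×8 + 20×4 = 724.

724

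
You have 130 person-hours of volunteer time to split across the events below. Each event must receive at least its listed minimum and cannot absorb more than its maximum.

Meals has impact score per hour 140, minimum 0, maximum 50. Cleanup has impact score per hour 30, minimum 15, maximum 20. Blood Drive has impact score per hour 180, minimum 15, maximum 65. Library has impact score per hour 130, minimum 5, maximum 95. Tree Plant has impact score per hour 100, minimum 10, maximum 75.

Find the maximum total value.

18700

Meeting every minimum uses 0+15+15+5+10 = 45 person-hours, leaving 85.
Highest impact score per hour first: Blood Drive 180 > Meals 140 > Library 130 > Tree Plant 100 > Cleanup 30.
Give Blood Drive 50 more to hit its cap of 65 ; 35 left.
Only 35 left; Meals takes them to reach 35.
Total = 140×35 + 30×15 + 180×65 + 130×5 + 100×10 = 18700.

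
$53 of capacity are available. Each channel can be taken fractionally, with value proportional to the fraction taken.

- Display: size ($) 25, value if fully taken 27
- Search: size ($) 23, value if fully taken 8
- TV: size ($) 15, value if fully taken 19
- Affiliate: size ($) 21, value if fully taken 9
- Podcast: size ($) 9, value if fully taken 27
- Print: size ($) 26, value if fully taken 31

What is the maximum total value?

Sort by value density: Podcast 27/9≈3, TV 19/15≈1.27, Print 31/26≈1.19, Display 27/25≈1.08, Affiliate 9/21≈0.429, Search 8/23≈0.348.
Podcast: take in full, 9 $ for value 27 → 44 left.
Take all of TV (15 $, value 19) → 29 $ left.
All 26 $ of Print fit (value 31) → 3 remain.
3 $ left: a 3/25 share of Display gives 27×3/25 = 3.24.
Total value = 80.24.

80.24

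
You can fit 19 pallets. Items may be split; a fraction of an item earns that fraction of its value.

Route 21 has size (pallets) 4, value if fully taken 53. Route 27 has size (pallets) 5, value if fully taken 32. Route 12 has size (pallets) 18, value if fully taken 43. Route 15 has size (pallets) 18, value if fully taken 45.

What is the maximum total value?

Best value per unit of size first: Route 21 53/4≈13.2, Route 27 32/5≈6.4, Route 15 45/18≈2.5, Route 12 43/18≈2.39.
Take all of Route 21 (4 pallets, value 53) → 15 pallets left.
Take all of Route 27 (5 pallets, value 32) → 10 pallets left.
Only 10 pallets remain; take 10/18 of Route 15 for value 45×10/18 = 25.
Total value = 110.

110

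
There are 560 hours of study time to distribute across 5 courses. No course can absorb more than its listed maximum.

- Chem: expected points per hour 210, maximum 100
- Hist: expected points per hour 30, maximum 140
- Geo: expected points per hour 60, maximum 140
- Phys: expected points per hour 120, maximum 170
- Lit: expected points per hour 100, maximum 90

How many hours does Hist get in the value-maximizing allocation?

Order the courses by expected points per hour: Chem 210 > Phys 120 > Lit 100 > Geo 60 > Hist 30.
Chem: +100 to 100 (cap) → 460 left.
Phys takes 170 to reach its cap of 170 → 290 left.
Give Lit 90 to hit its cap of 90 → 200 left.
Give Geo 140 to hit its cap of 140 → 60 left.
Hist: +60 (room for 140) → 60. Pool exhausted.

60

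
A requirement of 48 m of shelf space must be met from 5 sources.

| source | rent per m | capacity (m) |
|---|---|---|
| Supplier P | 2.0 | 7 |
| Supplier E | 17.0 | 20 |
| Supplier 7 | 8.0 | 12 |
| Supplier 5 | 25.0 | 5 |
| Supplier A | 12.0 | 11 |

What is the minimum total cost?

548

Cheapest first:
Take 7 from Supplier P at 2.0 ; need 41 more.
Supplier 7 (8.0): use full 12 ; 29 m to go.
Supplier A at 12.0: take all 11 m ; 18 still needed.
Take 18 from Supplier E at 17.0 to finish.
Supplier 5: unused.
Cost = 7×2.0 + 12×8.0 + 11×12.0 + 18×17.0 = 548.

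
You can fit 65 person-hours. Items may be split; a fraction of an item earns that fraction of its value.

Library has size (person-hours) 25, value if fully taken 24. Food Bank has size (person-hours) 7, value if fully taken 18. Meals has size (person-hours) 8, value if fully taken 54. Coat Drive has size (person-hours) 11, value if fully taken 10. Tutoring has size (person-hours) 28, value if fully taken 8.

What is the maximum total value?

Rank by value-to-size ratio: Meals 54/8≈6.75, Food Bank 18/7≈2.57, Library 24/25≈0.96, Coat Drive 10/11≈0.909, Tutoring 8/28≈0.286.
All 8 person-hours of Meals fit (value 54) → 57 remain.
Food Bank: take in full, 7 person-hours for value 18 → 50 left.
Take all of Library (25 person-hours, value 24) → 25 person-hours left.
Take all of Coat Drive (11 person-hours, value 10) → 14 person-hours left.
14 person-hours left: a 14/28 share of Tutoring gives 8×14/28 = 4.
Total value = 110.

110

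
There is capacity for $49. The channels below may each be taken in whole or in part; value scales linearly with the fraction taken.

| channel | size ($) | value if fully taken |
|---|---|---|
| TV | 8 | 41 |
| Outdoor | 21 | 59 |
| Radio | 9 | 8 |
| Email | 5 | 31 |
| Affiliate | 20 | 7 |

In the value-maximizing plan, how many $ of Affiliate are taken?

6

Best value per unit of size first: Email 31/5≈6.2, TV 41/8≈5.12, Outdoor 59/21≈2.81, Radio 8/9≈0.889, Affiliate 7/20≈0.35.
Take all of Email (5 $, value 31) → 44 $ left.
TV: take in full, 8 $ for value 41 → 36 left.
All 21 $ of Outdoor fit (value 59) → 15 remain.
All 9 $ of Radio fit (value 8) → 6 remain.
Only 6 $ remain; take 6/20 of Affiliate for value 7×6/20 = 2.1.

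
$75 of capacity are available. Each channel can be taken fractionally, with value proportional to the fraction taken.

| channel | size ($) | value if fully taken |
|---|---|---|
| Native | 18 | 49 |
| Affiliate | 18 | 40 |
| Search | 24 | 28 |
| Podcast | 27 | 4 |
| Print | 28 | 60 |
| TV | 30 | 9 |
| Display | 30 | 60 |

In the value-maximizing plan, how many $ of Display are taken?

11

Rank by value-to-size ratio: Native 49/18≈2.72, Affiliate 40/18≈2.22, Print 60/28≈2.14, Display 60/30≈2, Search 28/24≈1.17, TV 9/30≈0.3, Podcast 4/27≈0.148.
All 18 $ of Native fit (value 49) — 57 remain.
All 18 $ of Affiliate fit (value 40) — 39 remain.
All 28 $ of Print fit (value 60) — 11 remain.
Only 11 $ remain; take 11/30 of Display for value 60×11/30 = 22.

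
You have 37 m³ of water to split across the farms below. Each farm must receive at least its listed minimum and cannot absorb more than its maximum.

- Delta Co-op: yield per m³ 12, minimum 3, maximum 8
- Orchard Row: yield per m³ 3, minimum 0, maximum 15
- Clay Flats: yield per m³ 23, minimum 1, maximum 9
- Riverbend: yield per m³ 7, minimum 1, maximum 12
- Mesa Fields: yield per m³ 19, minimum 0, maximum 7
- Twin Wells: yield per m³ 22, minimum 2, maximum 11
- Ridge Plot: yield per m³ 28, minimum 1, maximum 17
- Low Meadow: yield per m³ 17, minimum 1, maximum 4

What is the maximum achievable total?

Meeting every minimum uses 3+0+1+1+0+2+1+1 = 9 m³, leaving 28.
Order the farms by yield per m³: Ridge Plot 28 > Clay Flats 23 > Twin Wells 22 > Mesa Fields 19 > Low Meadow 17 > Delta Co-op 12 > Riverbend 7 > Orchard Row 3.
Ridge Plot: +16 to 17 (cap) ; 12 left.
Clay Flats: +8 to 9 (cap) ; 4 left.
Twin Wells has room for 9 more but only 4 remain, so it gets 6.
Total = 12×3 + 23×9 + 7×1 + 22×6 + 28×17 + 17×1 = 875.

875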